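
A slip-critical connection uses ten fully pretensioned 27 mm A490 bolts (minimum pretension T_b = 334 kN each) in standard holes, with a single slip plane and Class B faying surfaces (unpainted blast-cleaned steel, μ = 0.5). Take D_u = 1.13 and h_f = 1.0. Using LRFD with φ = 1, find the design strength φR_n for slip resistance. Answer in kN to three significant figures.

R_n = μ · D_u · h_f · T_b · n_s · n_b = 0.5 × 1.13 × 1.0 × 334 × 1 × 10 = 1887 kN.
Design strength φR_n = 1 × 1887 = 1890 kN.

1890 kN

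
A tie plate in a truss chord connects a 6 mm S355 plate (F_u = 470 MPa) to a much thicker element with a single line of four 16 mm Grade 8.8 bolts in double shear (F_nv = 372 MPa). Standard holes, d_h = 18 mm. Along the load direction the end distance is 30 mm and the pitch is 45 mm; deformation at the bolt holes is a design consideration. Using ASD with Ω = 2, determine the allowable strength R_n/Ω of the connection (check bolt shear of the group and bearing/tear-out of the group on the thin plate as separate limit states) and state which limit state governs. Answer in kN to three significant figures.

173 kN (bearing governs)

Bolt shear: A_b = π·16²/4 = 201.1 mm²; R_n = 372 × 201.1 × 4 × 2 / 1000 = 598.4 kN → 598.4 / 2 = 299 kN.
Bearing (1.2 l_c t F_u ≤ 2.4 d t F_u): upper limit = 2.4·16·6·470 / 1000 = 108.3 kN.
  Edge l_c = 30 − 18/2 = 21 → r_n = 71.06 kN; interior l_c = 45 − 18 = 27 → r_n = 91.37 kN.
  R_n,bearing = 1·71.06 + 3·91.37 = 345.2 kN → 345.2 / 2 = 173 kN.
Bearing governs: 173 kN.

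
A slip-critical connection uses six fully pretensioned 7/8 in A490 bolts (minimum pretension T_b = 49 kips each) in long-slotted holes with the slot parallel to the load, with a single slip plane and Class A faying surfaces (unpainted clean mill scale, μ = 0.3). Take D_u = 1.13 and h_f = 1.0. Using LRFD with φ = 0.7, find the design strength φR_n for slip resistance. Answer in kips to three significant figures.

69.8 kips

R_n = μ · D_u · h_f · T_b · n_s · n_b = 0.3 × 1.13 × 1.0 × 49 × 1 × 6 = 99.67 kips.
Design strength φR_n = 0.7 × 99.67 = 69.8 kips.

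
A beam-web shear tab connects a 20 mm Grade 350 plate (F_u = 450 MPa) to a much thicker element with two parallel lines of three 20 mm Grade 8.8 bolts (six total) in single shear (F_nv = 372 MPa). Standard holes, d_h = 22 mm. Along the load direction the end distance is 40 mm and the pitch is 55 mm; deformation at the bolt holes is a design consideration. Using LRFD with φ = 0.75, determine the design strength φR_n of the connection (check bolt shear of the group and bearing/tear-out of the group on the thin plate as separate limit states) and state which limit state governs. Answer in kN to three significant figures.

526 kN (bolt shear governs)

Bolt shear: A_b = π·20²/4 = 314.2 mm²; R_n = 372 × 314.2 × 6 × 1 / 1000 = 701.2 kN → 0.75 × 701.2 = 526 kN.
Bearing (1.2 l_c t F_u ≤ 2.4 d t F_u): upper limit = 2.4·20·20·450 / 1000 = 432 kN.
  Edge l_c = 40 − 22/2 = 29 → r_n = 313.2 kN; interior l_c = 55 − 22 = 33 → r_n = 356.4 kN.
  R_n,bearing = 2·313.2 + 4·356.4 = 2052 kN → 0.75 × 2052 = 1540 kN.
Bolt shear governs: 526 kN.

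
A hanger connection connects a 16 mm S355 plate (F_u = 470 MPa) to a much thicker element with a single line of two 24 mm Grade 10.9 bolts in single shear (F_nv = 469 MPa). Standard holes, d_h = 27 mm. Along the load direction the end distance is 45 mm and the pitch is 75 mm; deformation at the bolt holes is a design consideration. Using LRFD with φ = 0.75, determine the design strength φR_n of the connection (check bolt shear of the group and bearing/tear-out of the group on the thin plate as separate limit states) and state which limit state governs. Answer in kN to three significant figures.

Bolt shear: A_b = π·24²/4 = 452.4 mm²; R_n = 469 × 452.4 × 2 × 1 / 1000 = 424.3 kN → 0.75 × 424.3 = 318 kN.
Bearing (1.2 l_c t F_u ≤ 2.4 d t F_u): upper limit = 2.4·24·16·470 / 1000 = 433.2 kN.
  Edge l_c = 45 − 27/2 = 31.5 → r_n = 284.3 kN; interior l_c = 75 − 27 = 48 → r_n = 433.2 kN.
  R_n,bearing = 1·284.3 + 1·433.2 = 717.4 kN → 0.75 × 717.4 = 538 kN.
Bolt shear governs: 318 kN.

318 kN (bolt shear governs)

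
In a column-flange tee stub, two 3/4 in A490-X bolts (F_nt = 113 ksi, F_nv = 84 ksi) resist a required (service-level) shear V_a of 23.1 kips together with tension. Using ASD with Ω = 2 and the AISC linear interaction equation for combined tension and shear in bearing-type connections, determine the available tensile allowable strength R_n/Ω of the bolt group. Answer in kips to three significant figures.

33.8 kips

A_b = π·0.75²/4 = 0.4418 in²; f_rv = 23.1 / (2 × 0.4418) = 26.14 ksi.
F'_nt = 1.3 F_nt − (Ω F_nt / F_nv) f_rv = 1.3·113 − (2·113/84)·26.14 = 76.56 ksi, capped at F_nt → F'_nt = 76.56 ksi.
R_n = F'_nt · A_b · n = 76.56 × 0.4418 × 2 = 67.65 kips.
Allowable strength R_n/Ω = 67.65 / 2 = 33.8 kips.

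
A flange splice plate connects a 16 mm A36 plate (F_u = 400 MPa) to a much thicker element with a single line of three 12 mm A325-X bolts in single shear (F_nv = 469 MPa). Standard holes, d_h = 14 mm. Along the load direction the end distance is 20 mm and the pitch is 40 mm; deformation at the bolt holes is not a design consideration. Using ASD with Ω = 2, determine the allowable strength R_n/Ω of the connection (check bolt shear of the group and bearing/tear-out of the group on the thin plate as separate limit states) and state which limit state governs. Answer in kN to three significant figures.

Bolt shear: A_b = π·12²/4 = 113.1 mm²; R_n = 469 × 113.1 × 3 × 1 / 1000 = 159.1 kN → 159.1 / 2 = 79.6 kN.
Bearing (1.5 l_c t F_u ≤ 3.0 d t F_u): upper limit = 3.0·12·16·400 / 1000 = 230.4 kN.
  Edge l_c = 20 − 14/2 = 13 → r_n = 124.8 kN; interior l_c = 40 − 14 = 26 → r_n = 230.4 kN.
  R_n,bearing = 1·124.8 + 2·230.4 = 585.6 kN → 585.6 / 2 = 293 kN.
Bolt shear governs: 79.6 kN.

79.6 kN (bolt shear governs)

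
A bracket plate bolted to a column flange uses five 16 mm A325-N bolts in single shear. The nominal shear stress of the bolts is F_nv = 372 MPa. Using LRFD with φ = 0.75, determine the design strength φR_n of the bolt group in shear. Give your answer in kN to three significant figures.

280 kN

A_b = π × 16² / 4 = 201.1 mm².
R_n = F_nv · A_b · n · n_s = 372 × 201.1 × 5 × 1 / 1000 = 374 kN.
Design strength φR_n = 0.75 × 374 = 280 kN.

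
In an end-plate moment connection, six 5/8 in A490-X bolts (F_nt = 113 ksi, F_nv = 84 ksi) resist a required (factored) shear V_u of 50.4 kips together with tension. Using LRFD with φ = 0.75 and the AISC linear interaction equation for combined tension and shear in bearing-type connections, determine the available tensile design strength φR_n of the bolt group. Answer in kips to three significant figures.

A_b = π·0.625²/4 = 0.3068 in²; f_rv = 50.4 / (6 × 0.3068) = 27.38 ksi.
F'_nt = 1.3 F_nt − (F_nt / φF_nv) f_rv = 1.3·113 − (113/(0.75·84))·27.38 = 97.79 ksi, capped at F_nt → F'_nt = 97.79 ksi.
R_n = F'_nt · A_b · n = 97.79 × 0.3068 × 6 = 180 kips.
Design strength φR_n = 0.75 × 180 = 135 kips.

135 kips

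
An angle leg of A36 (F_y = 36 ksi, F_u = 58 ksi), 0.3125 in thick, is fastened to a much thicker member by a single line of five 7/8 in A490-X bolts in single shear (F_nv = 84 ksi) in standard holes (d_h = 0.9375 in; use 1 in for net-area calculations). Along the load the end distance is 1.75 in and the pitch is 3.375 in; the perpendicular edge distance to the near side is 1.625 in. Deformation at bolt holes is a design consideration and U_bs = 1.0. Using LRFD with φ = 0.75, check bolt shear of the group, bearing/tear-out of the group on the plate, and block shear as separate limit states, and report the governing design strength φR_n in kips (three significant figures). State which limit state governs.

92.5 kips (block shear governs)

Bolt shear: A_b = π·0.875²/4 = 0.6013 in²; R_n = 84 × 0.6013 × 5 × 1 = 252.6 kips → 0.75 × 252.6 = 189 kips.
Bearing: edge l_c = 1.281, r_n = 27.87 kips; interior l_c = 2.438, r_n = 38.06 kips; R_n = 27.87 + 4·38.06 = 180.1 kips → 135 kips.
Block shear: A_gv = 4.766, A_nv = 3.359, A_nt = 0.3516 in²; R_n = min(0.6F_uA_nv, 0.6F_yA_gv) + U_bs·F_u·A_nt = 123.3 kips → 92.5 kips.
Block shear governs: 92.5 kips.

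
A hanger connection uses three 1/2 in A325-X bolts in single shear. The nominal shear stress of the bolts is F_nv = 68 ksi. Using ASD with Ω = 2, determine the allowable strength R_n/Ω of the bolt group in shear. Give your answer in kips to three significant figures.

20 kips

A_b = π × 0.5² / 4 = 0.1963 in².
R_n = F_nv · A_b · n · n_s = 68 × 0.1963 × 3 × 1 = 40.06 kips.
Allowable strength R_n/Ω = 40.06 / 2 = 20 kips.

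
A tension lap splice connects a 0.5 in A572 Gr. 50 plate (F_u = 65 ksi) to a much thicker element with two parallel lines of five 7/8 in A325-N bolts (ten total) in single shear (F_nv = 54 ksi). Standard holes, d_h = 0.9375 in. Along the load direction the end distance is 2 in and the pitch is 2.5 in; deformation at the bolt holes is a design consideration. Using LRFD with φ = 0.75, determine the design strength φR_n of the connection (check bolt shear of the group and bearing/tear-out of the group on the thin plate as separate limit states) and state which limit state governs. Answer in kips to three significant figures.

244 kips (bolt shear governs)

Bolt shear: A_b = π·0.875²/4 = 0.6013 in²; R_n = 54 × 0.6013 × 10 × 1 = 324.7 kips → 0.75 × 324.7 = 244 kips.
Bearing (1.2 l_c t F_u ≤ 2.4 d t F_u): upper limit = 2.4·0.875·0.5·65 = 68.25 kips.
  Edge l_c = 2 − 0.9375/2 = 1.531 → r_n = 59.72 kips; interior l_c = 2.5 − 0.9375 = 1.562 → r_n = 60.94 kips.
  R_n,bearing = 2·59.72 + 8·60.94 = 606.9 kips → 0.75 × 606.9 = 455 kips.
Bolt shear governs: 244 kips.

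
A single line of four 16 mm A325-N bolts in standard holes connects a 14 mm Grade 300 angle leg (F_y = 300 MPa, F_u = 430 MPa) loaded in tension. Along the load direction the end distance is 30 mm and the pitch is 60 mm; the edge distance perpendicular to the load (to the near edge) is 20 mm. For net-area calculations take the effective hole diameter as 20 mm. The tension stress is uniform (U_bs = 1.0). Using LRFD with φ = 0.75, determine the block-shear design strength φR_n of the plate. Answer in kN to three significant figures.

Shear plane L_v = 30 + 3·60 = 210 mm; A_gv = 210 × 14 = 2940 mm².
A_nv = (210 − 3.5·20) × 14 = 1960 mm².
A_nt = (20 − 0.5·20) × 14 = 140 mm².
0.6 F_u A_nv = 505.7 kN; 0.6 F_y A_gv = 529.2 kN → shear rupture governs the shear term.
R_n = 505.7 + 1.0 × 430 × 140 / 1000 = 565.9 kN.
Design strength φR_n = 0.75 × 565.9 = 424 kN.

424 kN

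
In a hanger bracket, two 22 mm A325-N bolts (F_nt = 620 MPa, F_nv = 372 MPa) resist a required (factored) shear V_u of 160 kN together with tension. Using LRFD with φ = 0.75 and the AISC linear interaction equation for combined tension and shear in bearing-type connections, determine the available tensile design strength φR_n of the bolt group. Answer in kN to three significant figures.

193 kN

A_b = π·22²/4 = 380.1 mm²; f_rv = 160 × 1000 / (2 × 380.1) = 210.5 MPa.
F'_nt = 1.3 F_nt − (F_nt / φF_nv) f_rv = 1.3·620 − (620/(0.75·372))·210.5 = 338.3 MPa, capped at F_nt → F'_nt = 338.3 MPa.
R_n = F'_nt · A_b · n = 338.3 × 380.1 × 2 / 1000 = 257.2 kN.
Design strength φR_n = 0.75 × 257.2 = 193 kN.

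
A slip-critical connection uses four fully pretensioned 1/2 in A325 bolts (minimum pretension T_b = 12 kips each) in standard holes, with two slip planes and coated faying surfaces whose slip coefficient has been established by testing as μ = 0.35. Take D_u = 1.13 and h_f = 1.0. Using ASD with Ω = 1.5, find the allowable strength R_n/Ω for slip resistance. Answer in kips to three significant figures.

R_n = μ · D_u · h_f · T_b · n_s · n_b = 0.35 × 1.13 × 1.0 × 12 × 2 × 4 = 37.97 kips.
Allowable strength R_n/Ω = 37.97 / 1.5 = 25.3 kips.

25.3 kips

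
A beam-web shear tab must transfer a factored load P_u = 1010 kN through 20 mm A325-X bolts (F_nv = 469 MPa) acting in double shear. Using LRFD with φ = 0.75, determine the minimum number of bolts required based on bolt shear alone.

5 bolts

A_b = π·20²/4 = 314.2 mm².
Per-bolt design strength φR_n = 0.75 × 469 × 314.2 × 2 / 1000 = 221 kN.
n ≥ 1010 / 221 = 4.57 → use 5 bolts.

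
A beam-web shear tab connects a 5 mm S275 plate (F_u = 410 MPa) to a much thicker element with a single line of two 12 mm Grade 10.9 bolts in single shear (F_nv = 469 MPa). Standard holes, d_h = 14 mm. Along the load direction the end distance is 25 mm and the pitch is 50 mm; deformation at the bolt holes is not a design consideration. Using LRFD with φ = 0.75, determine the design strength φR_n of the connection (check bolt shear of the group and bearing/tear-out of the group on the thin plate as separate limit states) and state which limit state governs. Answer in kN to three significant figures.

Bolt shear: A_b = π·12²/4 = 113.1 mm²; R_n = 469 × 113.1 × 2 × 1 / 1000 = 106.1 kN → 0.75 × 106.1 = 79.6 kN.
Bearing (1.5 l_c t F_u ≤ 3.0 d t F_u): upper limit = 3.0·12·5·410 / 1000 = 73.8 kN.
  Edge l_c = 25 − 14/2 = 18 → r_n = 55.35 kN; interior l_c = 50 − 14 = 36 → r_n = 73.8 kN.
  R_n,bearing = 1·55.35 + 1·73.8 = 129.2 kN → 0.75 × 129.2 = 96.9 kN.
Bolt shear governs: 79.6 kN.

79.6 kN (bolt shear governs)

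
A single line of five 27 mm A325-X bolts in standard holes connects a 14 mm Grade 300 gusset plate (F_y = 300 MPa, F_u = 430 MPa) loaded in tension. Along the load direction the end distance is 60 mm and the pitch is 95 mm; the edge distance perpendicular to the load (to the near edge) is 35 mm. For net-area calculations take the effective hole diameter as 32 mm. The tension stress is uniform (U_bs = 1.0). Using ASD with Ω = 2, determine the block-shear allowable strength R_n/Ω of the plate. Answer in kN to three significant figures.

592 kN

Shear plane L_v = 60 + 4·95 = 440 mm; A_gv = 440 × 14 = 6160 mm².
A_nv = (440 − 4.5·32) × 14 = 4144 mm².
A_nt = (35 − 0.5·32) × 14 = 266 mm².
0.6 F_u A_nv = 1069 kN; 0.6 F_y A_gv = 1109 kN → shear rupture governs the shear term.
R_n = 1069 + 1.0 × 430 × 266 / 1000 = 1184 kN.
Allowable strength R_n/Ω = 1184 / 2 = 592 kN.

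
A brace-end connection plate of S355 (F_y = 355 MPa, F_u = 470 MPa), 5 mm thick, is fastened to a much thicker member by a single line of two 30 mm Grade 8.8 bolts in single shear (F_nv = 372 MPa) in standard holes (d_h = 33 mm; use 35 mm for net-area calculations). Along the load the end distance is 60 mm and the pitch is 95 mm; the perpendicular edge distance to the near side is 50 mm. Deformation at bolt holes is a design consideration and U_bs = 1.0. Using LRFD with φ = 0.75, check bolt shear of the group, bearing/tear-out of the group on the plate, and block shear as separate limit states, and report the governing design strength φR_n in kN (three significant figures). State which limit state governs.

166 kN (block shear governs)

Bolt shear: A_b = π·30²/4 = 706.9 mm²; R_n = 372 × 706.9 × 2 × 1 / 1000 = 525.9 kN → 0.75 × 525.9 = 394 kN.
Bearing: edge l_c = 43.5, r_n = 122.7 kN; interior l_c = 62, r_n = 169.2 kN; R_n = 122.7 + 1·169.2 = 291.9 kN → 219 kN.
Block shear: A_gv = 775, A_nv = 512.5, A_nt = 162.5 mm²; R_n = min(0.6F_uA_nv, 0.6F_yA_gv) + U_bs·F_u·A_nt = 220.9 kN → 166 kN.
Block shear governs: 166 kN.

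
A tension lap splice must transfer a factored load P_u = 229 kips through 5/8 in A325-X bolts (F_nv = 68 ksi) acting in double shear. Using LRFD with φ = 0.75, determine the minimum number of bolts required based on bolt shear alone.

A_b = π·0.625²/4 = 0.3068 in².
Per-bolt design strength φR_n = 0.75 × 68 × 0.3068 × 2 = 31.29 kips.
n ≥ 229 / 31.29 = 7.318 → use 8 bolts.

8 bolts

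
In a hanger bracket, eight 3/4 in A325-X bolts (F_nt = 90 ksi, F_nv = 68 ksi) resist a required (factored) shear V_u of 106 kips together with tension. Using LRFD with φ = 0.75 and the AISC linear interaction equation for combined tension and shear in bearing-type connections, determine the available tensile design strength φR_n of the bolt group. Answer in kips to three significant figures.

170 kips

A_b = π·0.75²/4 = 0.4418 in²; f_rv = 106 / (8 × 0.4418) = 29.99 ksi.
F'_nt = 1.3 F_nt − (F_nt / φF_nv) f_rv = 1.3·90 − (90/(0.75·68))·29.99 = 64.07 ksi, capped at F_nt → F'_nt = 64.07 ksi.
R_n = F'_nt · A_b · n = 64.07 × 0.4418 × 8 = 226.5 kips.
Design strength φR_n = 0.75 × 226.5 = 170 kips.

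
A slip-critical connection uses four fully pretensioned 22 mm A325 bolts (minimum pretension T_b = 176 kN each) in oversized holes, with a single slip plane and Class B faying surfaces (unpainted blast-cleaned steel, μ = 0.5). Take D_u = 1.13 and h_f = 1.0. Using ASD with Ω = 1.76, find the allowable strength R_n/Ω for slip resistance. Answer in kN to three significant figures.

226 kN

R_n = μ · D_u · h_f · T_b · n_s · n_b = 0.5 × 1.13 × 1.0 × 176 × 1 × 4 = 397.8 kN.
Allowable strength R_n/Ω = 397.8 / 1.76 = 226 kN.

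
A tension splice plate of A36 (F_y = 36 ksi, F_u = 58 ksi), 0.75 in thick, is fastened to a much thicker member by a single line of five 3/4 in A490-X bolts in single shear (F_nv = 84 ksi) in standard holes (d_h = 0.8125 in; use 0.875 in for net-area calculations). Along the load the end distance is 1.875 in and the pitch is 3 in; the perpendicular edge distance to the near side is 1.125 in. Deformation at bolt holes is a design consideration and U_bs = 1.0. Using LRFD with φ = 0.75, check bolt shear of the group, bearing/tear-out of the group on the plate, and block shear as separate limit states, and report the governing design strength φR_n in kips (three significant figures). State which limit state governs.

Bolt shear: A_b = π·0.75²/4 = 0.4418 in²; R_n = 84 × 0.4418 × 5 × 1 = 185.6 kips → 0.75 × 185.6 = 139 kips.
Bearing: edge l_c = 1.469, r_n = 76.67 kips; interior l_c = 2.188, r_n = 78.3 kips; R_n = 76.67 + 4·78.3 = 389.9 kips → 292 kips.
Block shear: A_gv = 10.41, A_nv = 7.453, A_nt = 0.5156 in²; R_n = min(0.6F_uA_nv, 0.6F_yA_gv) + U_bs·F_u·A_nt = 254.7 kips → 191 kips.
Bolt shear governs: 139 kips.

139 kips (bolt shear governs)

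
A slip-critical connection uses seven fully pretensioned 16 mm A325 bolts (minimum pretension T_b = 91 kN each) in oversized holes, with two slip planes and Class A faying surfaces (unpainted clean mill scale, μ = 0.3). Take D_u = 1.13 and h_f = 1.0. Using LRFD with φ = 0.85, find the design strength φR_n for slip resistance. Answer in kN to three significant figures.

367 kN

R_n = μ · D_u · h_f · T_b · n_s · n_b = 0.3 × 1.13 × 1.0 × 91 × 2 × 7 = 431.9 kN.
Design strength φR_n = 0.85 × 431.9 = 367 kN.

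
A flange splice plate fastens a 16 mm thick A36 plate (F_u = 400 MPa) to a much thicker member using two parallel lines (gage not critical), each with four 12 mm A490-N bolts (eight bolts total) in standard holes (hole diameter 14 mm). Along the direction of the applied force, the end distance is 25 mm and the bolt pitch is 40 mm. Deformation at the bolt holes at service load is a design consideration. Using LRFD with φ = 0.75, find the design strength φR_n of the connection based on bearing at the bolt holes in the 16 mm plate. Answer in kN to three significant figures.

Per bolt r_n = 1.2 l_c t F_u ≤ 2.4 d t F_u; upper limit = 2.4 × 12 × 16 × 400 / 1000 = 184.3 kN.
Edge bolt: l_c = 25 − 14/2 = 18 mm → 1.2 × 18 × 16 × 400 / 1000 = 138.2 → r_n = 138.2 kN.
Interior bolts: l_c = 40 − 14 = 26 mm → 1.2 × 26 × 16 × 400 / 1000 = 199.7 → r_n = 184.3 kN.
R_n = 2 × 138.2 + 6 × 184.3 = 1382 kN.
Design strength φR_n = 0.75 × 1382 = 1040 kN.

1040 kN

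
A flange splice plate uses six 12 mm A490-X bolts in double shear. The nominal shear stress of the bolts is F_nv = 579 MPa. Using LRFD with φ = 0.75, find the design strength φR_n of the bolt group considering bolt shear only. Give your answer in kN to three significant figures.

A_b = π × 12² / 4 = 113.1 mm².
R_n = F_nv · A_b · n · n_s = 579 × 113.1 × 6 × 2 / 1000 = 785.8 kN.
Design strength φR_n = 0.75 × 785.8 = 589 kN.

589 kN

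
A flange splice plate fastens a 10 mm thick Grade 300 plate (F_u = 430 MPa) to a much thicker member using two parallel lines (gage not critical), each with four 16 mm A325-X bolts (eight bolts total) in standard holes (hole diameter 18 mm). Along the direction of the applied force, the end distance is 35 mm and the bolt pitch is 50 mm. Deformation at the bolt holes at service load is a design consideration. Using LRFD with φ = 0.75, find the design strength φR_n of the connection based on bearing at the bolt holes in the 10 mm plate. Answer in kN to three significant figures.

Per bolt r_n = 1.2 l_c t F_u ≤ 2.4 d t F_u; upper limit = 2.4 × 16 × 10 × 430 / 1000 = 165.1 kN.
Edge bolt: l_c = 35 − 18/2 = 26 mm → 1.2 × 26 × 10 × 430 / 1000 = 134.2 → r_n = 134.2 kN.
Interior bolts: l_c = 50 − 18 = 32 mm → 1.2 × 32 × 10 × 430 / 1000 = 165.1 → r_n = 165.1 kN.
R_n = 2 × 134.2 + 6 × 165.1 = 1259 kN.
Design strength φR_n = 0.75 × 1259 = 944 kN.

944 kN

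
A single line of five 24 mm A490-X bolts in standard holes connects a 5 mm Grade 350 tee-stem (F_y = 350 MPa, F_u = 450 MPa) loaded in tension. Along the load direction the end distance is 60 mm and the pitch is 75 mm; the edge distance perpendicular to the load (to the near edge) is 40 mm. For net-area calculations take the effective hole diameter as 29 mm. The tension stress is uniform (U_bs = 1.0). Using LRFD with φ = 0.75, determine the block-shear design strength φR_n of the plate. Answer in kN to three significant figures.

275 kN

Shear plane L_v = 60 + 4·75 = 360 mm; A_gv = 360 × 5 = 1800 mm².
A_nv = (360 − 4.5·29) × 5 = 1148 mm².
A_nt = (40 − 0.5·29) × 5 = 127.5 mm².
0.6 F_u A_nv = 309.8 kN; 0.6 F_y A_gv = 378 kN → shear rupture governs the shear term.
R_n = 309.8 + 1.0 × 450 × 127.5 / 1000 = 367.2 kN.
Design strength φR_n = 0.75 × 367.2 = 275 kN.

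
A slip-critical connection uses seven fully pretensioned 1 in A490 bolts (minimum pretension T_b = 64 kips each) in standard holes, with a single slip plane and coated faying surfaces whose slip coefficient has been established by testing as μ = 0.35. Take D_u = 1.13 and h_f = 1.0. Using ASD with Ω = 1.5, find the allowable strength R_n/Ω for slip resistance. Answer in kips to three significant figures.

118 kips

R_n = μ · D_u · h_f · T_b · n_s · n_b = 0.35 × 1.13 × 1.0 × 64 × 1 × 7 = 177.2 kips.
Allowable strength R_n/Ω = 177.2 / 1.5 = 118 kips.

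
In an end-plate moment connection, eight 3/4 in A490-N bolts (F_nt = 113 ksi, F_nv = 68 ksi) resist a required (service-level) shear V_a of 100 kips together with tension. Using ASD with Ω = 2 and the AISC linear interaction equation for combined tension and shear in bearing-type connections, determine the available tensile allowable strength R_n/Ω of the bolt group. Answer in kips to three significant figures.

A_b = π·0.75²/4 = 0.4418 in²; f_rv = 100 / (8 × 0.4418) = 28.29 ksi.
F'_nt = 1.3 F_nt − (Ω F_nt / F_nv) f_rv = 1.3·113 − (2·113/68)·28.29 = 52.86 ksi, capped at F_nt → F'_nt = 52.86 ksi.
R_n = F'_nt · A_b · n = 52.86 × 0.4418 × 8 = 186.8 kips.
Allowable strength R_n/Ω = 186.8 / 2 = 93.4 kips.

93.4 kips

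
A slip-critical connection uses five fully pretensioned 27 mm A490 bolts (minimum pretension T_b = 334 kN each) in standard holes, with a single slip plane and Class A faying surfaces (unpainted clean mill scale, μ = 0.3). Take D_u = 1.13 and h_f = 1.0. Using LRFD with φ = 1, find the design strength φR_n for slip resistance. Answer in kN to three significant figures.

R_n = μ · D_u · h_f · T_b · n_s · n_b = 0.3 × 1.13 × 1.0 × 334 × 1 × 5 = 566.1 kN.
Design strength φR_n = 1 × 566.1 = 566 kN.

566 kN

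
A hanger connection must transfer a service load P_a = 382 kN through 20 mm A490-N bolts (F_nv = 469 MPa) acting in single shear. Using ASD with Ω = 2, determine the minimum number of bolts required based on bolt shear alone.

6 bolts

A_b = π·20²/4 = 314.2 mm².
Per-bolt allowable strength R_n/Ω = 469 × 314.2 × 1 / 1000 / 2 = 73.67 kN.
n ≥ 382 / 73.67 = 5.185 → use 6 bolts.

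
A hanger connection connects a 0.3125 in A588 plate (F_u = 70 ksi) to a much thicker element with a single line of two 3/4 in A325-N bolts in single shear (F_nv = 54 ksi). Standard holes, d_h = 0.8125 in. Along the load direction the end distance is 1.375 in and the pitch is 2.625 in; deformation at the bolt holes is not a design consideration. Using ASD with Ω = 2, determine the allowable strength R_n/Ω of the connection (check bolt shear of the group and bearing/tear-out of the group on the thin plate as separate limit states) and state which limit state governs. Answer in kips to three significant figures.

Bolt shear: A_b = π·0.75²/4 = 0.4418 in²; R_n = 54 × 0.4418 × 2 × 1 = 47.71 kips → 47.71 / 2 = 23.9 kips.
Bearing (1.5 l_c t F_u ≤ 3.0 d t F_u): upper limit = 3.0·0.75·0.3125·70 = 49.22 kips.
  Edge l_c = 1.375 − 0.8125/2 = 0.9688 → r_n = 31.79 kips; interior l_c = 2.625 − 0.8125 = 1.812 → r_n = 49.22 kips.
  R_n,bearing = 1·31.79 + 1·49.22 = 81.01 kips → 81.01 / 2 = 40.5 kips.
Bolt shear governs: 23.9 kips.

23.9 kips (bolt shear governs)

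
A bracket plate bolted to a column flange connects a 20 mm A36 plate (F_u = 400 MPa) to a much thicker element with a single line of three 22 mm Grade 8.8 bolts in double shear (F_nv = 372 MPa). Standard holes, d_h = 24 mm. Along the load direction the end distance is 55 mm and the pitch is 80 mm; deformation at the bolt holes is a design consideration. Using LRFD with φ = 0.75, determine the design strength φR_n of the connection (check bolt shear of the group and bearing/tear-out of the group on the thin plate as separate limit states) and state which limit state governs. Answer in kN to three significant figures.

Bolt shear: A_b = π·22²/4 = 380.1 mm²; R_n = 372 × 380.1 × 3 × 2 / 1000 = 848.5 kN → 0.75 × 848.5 = 636 kN.
Bearing (1.2 l_c t F_u ≤ 2.4 d t F_u): upper limit = 2.4·22·20·400 / 1000 = 422.4 kN.
  Edge l_c = 55 − 24/2 = 43 → r_n = 412.8 kN; interior l_c = 80 − 24 = 56 → r_n = 422.4 kN.
  R_n,bearing = 1·412.8 + 2·422.4 = 1258 kN → 0.75 × 1258 = 943 kN.
Bolt shear governs: 636 kN.

636 kN (bolt shear governs)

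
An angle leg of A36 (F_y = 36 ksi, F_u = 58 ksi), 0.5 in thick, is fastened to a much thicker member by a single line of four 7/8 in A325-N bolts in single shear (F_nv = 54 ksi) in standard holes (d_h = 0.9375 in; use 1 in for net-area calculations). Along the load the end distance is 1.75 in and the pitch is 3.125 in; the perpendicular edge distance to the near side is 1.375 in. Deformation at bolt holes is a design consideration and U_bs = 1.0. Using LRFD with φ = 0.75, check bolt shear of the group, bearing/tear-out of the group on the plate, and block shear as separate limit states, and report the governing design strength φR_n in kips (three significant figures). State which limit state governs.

97.4 kips (bolt shear governs)

Bolt shear: A_b = π·0.875²/4 = 0.6013 in²; R_n = 54 × 0.6013 × 4 × 1 = 129.9 kips → 0.75 × 129.9 = 97.4 kips.
Bearing: edge l_c = 1.281, r_n = 44.59 kips; interior l_c = 2.188, r_n = 60.9 kips; R_n = 44.59 + 3·60.9 = 227.3 kips → 170 kips.
Block shear: A_gv = 5.562, A_nv = 3.812, A_nt = 0.4375 in²; R_n = min(0.6F_uA_nv, 0.6F_yA_gv) + U_bs·F_u·A_nt = 145.5 kips → 109 kips.
Bolt shear governs: 97.4 kips.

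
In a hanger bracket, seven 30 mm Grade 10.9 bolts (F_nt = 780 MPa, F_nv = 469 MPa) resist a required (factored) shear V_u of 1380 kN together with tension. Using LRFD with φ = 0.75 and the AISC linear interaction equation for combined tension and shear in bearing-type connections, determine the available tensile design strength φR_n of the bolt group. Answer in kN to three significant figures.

A_b = π·30²/4 = 706.9 mm²; f_rv = 1380 × 1000 / (7 × 706.9) = 278.9 MPa.
F'_nt = 1.3 F_nt − (F_nt / φF_nv) f_rv = 1.3·780 − (780/(0.75·469))·278.9 = 395.5 MPa, capped at F_nt → F'_nt = 395.5 MPa.
R_n = F'_nt · A_b · n = 395.5 × 706.9 × 7 / 1000 = 1957 kN.
Design strength φR_n = 0.75 × 1957 = 1470 kN.

1470 kN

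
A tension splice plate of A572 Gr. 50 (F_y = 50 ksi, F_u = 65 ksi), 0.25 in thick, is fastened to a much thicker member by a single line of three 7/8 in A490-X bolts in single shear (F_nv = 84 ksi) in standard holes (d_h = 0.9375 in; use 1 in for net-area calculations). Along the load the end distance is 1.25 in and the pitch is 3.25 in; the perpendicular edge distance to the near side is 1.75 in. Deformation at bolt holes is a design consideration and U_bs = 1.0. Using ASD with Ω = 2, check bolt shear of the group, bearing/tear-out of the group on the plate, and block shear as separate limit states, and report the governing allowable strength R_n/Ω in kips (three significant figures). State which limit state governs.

35.8 kips (block shear governs)

Bolt shear: A_b = π·0.875²/4 = 0.6013 in²; R_n = 84 × 0.6013 × 3 × 1 = 151.5 kips → 151.5 / 2 = 75.8 kips.
Bearing: edge l_c = 0.7812, r_n = 15.23 kips; interior l_c = 2.312, r_n = 34.12 kips; R_n = 15.23 + 2·34.12 = 83.48 kips → 41.7 kips.
Block shear: A_gv = 1.938, A_nv = 1.312, A_nt = 0.3125 in²; R_n = min(0.6F_uA_nv, 0.6F_yA_gv) + U_bs·F_u·A_nt = 71.5 kips → 35.8 kips.
Block shear governs: 35.8 kips.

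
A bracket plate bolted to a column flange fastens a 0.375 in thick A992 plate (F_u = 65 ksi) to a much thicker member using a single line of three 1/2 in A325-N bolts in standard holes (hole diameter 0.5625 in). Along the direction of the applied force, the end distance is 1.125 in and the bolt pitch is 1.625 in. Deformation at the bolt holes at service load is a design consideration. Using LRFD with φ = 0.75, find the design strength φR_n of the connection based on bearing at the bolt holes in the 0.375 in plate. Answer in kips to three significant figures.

62.4 kips

Per bolt r_n = 1.2 l_c t F_u ≤ 2.4 d t F_u; upper limit = 2.4 × 0.5 × 0.375 × 65 = 29.25 kips.
Edge bolt: l_c = 1.125 − 0.5625/2 = 0.8438 in → 1.2 × 0.8438 × 0.375 × 65 = 24.68 → r_n = 24.68 kips.
Interior bolts: l_c = 1.625 − 0.5625 = 1.062 in → 1.2 × 1.062 × 0.375 × 65 = 31.08 → r_n = 29.25 kips.
R_n = 1 × 24.68 + 2 × 29.25 = 83.18 kips.
Design strength φR_n = 0.75 × 83.18 = 62.4 kips.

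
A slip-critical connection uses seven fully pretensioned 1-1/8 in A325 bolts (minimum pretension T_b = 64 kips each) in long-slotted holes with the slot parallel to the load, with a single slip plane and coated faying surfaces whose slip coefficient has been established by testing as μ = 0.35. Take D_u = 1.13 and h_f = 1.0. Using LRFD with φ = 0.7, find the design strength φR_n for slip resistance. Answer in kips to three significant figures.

124 kips

R_n = μ · D_u · h_f · T_b · n_s · n_b = 0.35 × 1.13 × 1.0 × 64 × 1 × 7 = 177.2 kips.
Design strength φR_n = 0.7 × 177.2 = 124 kips.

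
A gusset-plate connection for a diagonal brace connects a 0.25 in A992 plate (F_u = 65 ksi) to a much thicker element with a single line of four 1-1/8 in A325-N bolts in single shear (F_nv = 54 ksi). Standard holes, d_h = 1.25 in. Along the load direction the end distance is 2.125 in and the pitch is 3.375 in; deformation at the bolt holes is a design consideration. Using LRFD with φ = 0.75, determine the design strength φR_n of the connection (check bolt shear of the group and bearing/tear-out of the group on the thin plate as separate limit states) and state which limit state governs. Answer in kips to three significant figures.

115 kips (bearing governs)

Bolt shear: A_b = π·1.125²/4 = 0.994 in²; R_n = 54 × 0.994 × 4 × 1 = 214.7 kips → 0.75 × 214.7 = 161 kips.
Bearing (1.2 l_c t F_u ≤ 2.4 d t F_u): upper limit = 2.4·1.125·0.25·65 = 43.87 kips.
  Edge l_c = 2.125 − 1.25/2 = 1.5 → r_n = 29.25 kips; interior l_c = 3.375 − 1.25 = 2.125 → r_n = 41.44 kips.
  R_n,bearing = 1·29.25 + 3·41.44 = 153.6 kips → 0.75 × 153.6 = 115 kips.
Bearing governs: 115 kips.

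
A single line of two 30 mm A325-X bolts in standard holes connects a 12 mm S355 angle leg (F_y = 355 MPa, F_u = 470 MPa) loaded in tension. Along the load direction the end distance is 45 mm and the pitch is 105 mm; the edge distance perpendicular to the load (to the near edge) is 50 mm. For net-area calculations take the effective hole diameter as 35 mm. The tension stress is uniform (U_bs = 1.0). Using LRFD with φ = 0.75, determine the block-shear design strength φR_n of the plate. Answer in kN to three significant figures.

Shear plane L_v = 45 + 1·105 = 150 mm; A_gv = 150 × 12 = 1800 mm².
A_nv = (150 − 1.5·35) × 12 = 1170 mm².
A_nt = (50 − 0.5·35) × 12 = 390 mm².
0.6 F_u A_nv = 329.9 kN; 0.6 F_y A_gv = 383.4 kN → shear rupture governs the shear term.
R_n = 329.9 + 1.0 × 470 × 390 / 1000 = 513.2 kN.
Design strength φR_n = 0.75 × 513.2 = 385 kN.

385 kN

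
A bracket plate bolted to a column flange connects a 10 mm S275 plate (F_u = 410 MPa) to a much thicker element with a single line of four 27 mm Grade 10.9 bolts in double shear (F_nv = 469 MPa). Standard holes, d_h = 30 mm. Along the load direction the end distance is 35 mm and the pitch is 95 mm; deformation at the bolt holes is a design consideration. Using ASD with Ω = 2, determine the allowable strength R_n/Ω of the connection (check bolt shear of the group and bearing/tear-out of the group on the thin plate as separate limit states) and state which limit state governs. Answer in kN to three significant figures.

448 kN (bearing governs)

Bolt shear: A_b = π·27²/4 = 572.6 mm²; R_n = 469 × 572.6 × 4 × 2 / 1000 = 2148 kN → 2148 / 2 = 1070 kN.
Bearing (1.2 l_c t F_u ≤ 2.4 d t F_u): upper limit = 2.4·27·10·410 / 1000 = 265.7 kN.
  Edge l_c = 35 − 30/2 = 20 → r_n = 98.4 kN; interior l_c = 95 − 30 = 65 → r_n = 265.7 kN.
  R_n,bearing = 1·98.4 + 3·265.7 = 895.4 kN → 895.4 / 2 = 448 kN.
Bearing governs: 448 kN.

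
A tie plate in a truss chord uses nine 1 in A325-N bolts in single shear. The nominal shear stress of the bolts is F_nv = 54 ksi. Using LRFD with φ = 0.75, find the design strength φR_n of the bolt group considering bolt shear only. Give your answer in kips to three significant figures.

286 kips

A_b = π × 1² / 4 = 0.7854 in².
R_n = F_nv · A_b · n · n_s = 54 × 0.7854 × 9 × 1 = 381.7 kips.
Design strength φR_n = 0.75 × 381.7 = 286 kips.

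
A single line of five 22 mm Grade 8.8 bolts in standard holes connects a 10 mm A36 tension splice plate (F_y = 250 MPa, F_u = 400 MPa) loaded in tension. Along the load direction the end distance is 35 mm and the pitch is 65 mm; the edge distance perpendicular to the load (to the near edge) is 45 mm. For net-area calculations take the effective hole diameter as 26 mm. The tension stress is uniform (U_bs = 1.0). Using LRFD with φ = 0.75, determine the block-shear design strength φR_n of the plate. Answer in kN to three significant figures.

416 kN

Shear plane L_v = 35 + 4·65 = 295 mm; A_gv = 295 × 10 = 2950 mm².
A_nv = (295 − 4.5·26) × 10 = 1780 mm².
A_nt = (45 − 0.5·26) × 10 = 320 mm².
0.6 F_u A_nv = 427.2 kN; 0.6 F_y A_gv = 442.5 kN → shear rupture governs the shear term.
R_n = 427.2 + 1.0 × 400 × 320 / 1000 = 555.2 kN.
Design strength φR_n = 0.75 × 555.2 = 416 kN.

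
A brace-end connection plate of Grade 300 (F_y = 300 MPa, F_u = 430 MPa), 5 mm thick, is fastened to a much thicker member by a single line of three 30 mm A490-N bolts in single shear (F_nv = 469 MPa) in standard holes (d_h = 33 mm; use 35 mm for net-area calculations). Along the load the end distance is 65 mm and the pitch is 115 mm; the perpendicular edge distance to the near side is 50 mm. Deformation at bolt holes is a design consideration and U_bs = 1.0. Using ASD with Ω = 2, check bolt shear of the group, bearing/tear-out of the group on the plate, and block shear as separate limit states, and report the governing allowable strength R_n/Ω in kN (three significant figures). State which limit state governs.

Bolt shear: A_b = π·30²/4 = 706.9 mm²; R_n = 469 × 706.9 × 3 × 1 / 1000 = 994.5 kN → 994.5 / 2 = 497 kN.
Bearing: edge l_c = 48.5, r_n = 125.1 kN; interior l_c = 82, r_n = 154.8 kN; R_n = 125.1 + 2·154.8 = 434.7 kN → 217 kN.
Block shear: A_gv = 1475, A_nv = 1038, A_nt = 162.5 mm²; R_n = min(0.6F_uA_nv, 0.6F_yA_gv) + U_bs·F_u·A_nt = 335.4 kN → 168 kN.
Block shear governs: 168 kN.

168 kN (block shear governs)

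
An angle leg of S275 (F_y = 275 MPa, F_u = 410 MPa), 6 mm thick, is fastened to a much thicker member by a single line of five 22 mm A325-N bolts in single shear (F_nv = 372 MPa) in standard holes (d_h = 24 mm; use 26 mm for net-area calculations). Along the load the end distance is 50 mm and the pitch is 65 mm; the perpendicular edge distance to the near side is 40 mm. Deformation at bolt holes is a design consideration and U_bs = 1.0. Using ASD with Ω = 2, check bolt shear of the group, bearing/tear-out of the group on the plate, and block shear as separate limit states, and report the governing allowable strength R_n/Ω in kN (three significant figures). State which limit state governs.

Bolt shear: A_b = π·22²/4 = 380.1 mm²; R_n = 372 × 380.1 × 5 × 1 / 1000 = 707 kN → 707 / 2 = 354 kN.
Bearing: edge l_c = 38, r_n = 112.2 kN; interior l_c = 41, r_n = 121 kN; R_n = 112.2 + 4·121 = 596.3 kN → 298 kN.
Block shear: A_gv = 1860, A_nv = 1158, A_nt = 162 mm²; R_n = min(0.6F_uA_nv, 0.6F_yA_gv) + U_bs·F_u·A_nt = 351.3 kN → 176 kN.
Block shear governs: 176 kN.

176 kN (block shear governs)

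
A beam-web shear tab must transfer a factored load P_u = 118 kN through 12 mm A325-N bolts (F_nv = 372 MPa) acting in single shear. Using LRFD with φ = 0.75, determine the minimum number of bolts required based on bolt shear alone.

4 bolts

A_b = π·12²/4 = 113.1 mm².
Per-bolt design strength φR_n = 0.75 × 372 × 113.1 × 1 / 1000 = 31.55 kN.
n ≥ 118 / 31.55 = 3.74 → use 4 bolts.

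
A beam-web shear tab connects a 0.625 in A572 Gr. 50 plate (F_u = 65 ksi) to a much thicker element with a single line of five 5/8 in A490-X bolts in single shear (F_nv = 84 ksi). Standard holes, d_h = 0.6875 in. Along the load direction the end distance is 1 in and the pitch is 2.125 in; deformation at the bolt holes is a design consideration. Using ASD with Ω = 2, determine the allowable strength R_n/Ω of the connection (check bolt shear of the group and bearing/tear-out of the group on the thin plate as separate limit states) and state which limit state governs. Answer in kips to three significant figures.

Bolt shear: A_b = π·0.625²/4 = 0.3068 in²; R_n = 84 × 0.3068 × 5 × 1 = 128.9 kips → 128.9 / 2 = 64.4 kips.
Bearing (1.2 l_c t F_u ≤ 2.4 d t F_u): upper limit = 2.4·0.625·0.625·65 = 60.94 kips.
  Edge l_c = 1 − 0.6875/2 = 0.6562 → r_n = 31.99 kips; interior l_c = 2.125 − 0.6875 = 1.438 → r_n = 60.94 kips.
  R_n,bearing = 1·31.99 + 4·60.94 = 275.7 kips → 275.7 / 2 = 138 kips.
Bolt shear governs: 64.4 kips.

64.4 kips (bolt shear governs)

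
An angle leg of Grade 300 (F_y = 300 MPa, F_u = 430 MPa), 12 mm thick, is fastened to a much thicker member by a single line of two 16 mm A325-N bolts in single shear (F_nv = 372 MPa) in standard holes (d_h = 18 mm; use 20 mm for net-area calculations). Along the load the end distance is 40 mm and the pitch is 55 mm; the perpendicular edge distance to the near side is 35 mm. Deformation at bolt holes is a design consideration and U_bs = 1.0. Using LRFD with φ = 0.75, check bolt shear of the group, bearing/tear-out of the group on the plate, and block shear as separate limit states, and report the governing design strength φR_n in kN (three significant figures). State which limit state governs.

Bolt shear: A_b = π·16²/4 = 201.1 mm²; R_n = 372 × 201.1 × 2 × 1 / 1000 = 149.6 kN → 0.75 × 149.6 = 112 kN.
Bearing: edge l_c = 31, r_n = 192 kN; interior l_c = 37, r_n = 198.1 kN; R_n = 192 + 1·198.1 = 390.1 kN → 293 kN.
Block shear: A_gv = 1140, A_nv = 780, A_nt = 300 mm²; R_n = min(0.6F_uA_nv, 0.6F_yA_gv) + U_bs·F_u·A_nt = 330.2 kN → 248 kN.
Bolt shear governs: 112 kN.

112 kN (bolt shear governs)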